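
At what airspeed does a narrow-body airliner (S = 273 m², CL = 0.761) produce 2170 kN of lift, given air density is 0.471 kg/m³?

v = 211 m/s

L = ½ρv²S·CL ⇒ v = √(2L/(ρ·S·CL))
v = √(2 × 2.17×10^6 / (0.471 × 273 × 0.761)) = √44350 = 211 m/s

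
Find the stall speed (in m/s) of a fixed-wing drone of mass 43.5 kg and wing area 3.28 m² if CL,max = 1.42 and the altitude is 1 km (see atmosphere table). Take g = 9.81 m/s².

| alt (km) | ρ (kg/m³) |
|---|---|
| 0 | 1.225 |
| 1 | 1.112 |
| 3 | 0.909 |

At 1 km, from the table: ρ = 1.112 kg/m³.
Stall occurs when L = W at CL,max. W = mg = 43.5 × 9.81 = 426.7 N.
V_stall = √(2W/(ρ·S·CL,max)) = √(2 × 426.7 / (1.112 × 3.28 × 1.42))
V_stall = √164.8 = 12.8 m/s

V_stall = 12.8 m/s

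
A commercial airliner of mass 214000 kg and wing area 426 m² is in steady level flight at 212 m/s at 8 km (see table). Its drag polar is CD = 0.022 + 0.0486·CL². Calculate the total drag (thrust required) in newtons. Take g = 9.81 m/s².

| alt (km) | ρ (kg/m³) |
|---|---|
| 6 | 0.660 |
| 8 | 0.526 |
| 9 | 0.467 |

At 8 km, from the table: ρ = 0.526 kg/m³.
Level flight ⇒ L = W = m·g = 214000 × 9.81 = 2.0993×10^6 N.
q = ½ρv² = ½ × 0.526 × 212² = 11820 Pa.
CL = 2W/(ρv²S) = 2×2.0993×10^6/(0.526×212²×426) = 0.4169.
CD = 0.022 + 0.0486 × 0.4169² = 0.03045.
D = q·S·CD = 11820 × 426 × 0.03045 = 1.533×10^5 N

D = 1.53×10^5 N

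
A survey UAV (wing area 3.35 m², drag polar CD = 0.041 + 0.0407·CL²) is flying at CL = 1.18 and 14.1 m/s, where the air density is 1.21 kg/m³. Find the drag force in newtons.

CD = 0.041 + 0.0407 × 1.18² = 0.09767
D = ½ρv²S·CD = ½ × 1.21 × 14.1² × 3.35 × 0.09767 = 39.4 N

D = 39.4 N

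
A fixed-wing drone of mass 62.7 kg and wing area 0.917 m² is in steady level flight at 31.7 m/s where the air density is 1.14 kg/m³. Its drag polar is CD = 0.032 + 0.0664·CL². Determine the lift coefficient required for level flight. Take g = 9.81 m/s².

Level flight ⇒ L = W = m·g = 62.7 × 9.81 = 615.09 N.
Dynamic pressure q = 0.5 × 1.14 × 31.7² = 572.8 Pa.
Required CL = L/(qS) = 615.09/(572.8·0.917) = 1.171.

CL = 1.17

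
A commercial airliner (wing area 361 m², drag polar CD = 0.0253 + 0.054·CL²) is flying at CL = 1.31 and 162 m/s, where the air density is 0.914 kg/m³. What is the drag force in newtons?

CD = 0.0253 + 0.054 × 1.31² = 0.118
D = ½ρv²S·CD = ½ × 0.914 × 162² × 361 × 0.118 = 5.11×10^5 N

D = 5.11×10^5 N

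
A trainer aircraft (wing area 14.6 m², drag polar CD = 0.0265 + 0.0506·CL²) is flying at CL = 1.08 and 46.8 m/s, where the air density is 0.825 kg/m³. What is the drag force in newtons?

CD = 0.0265 + 0.0506 × 1.08² = 0.08552
D = ½ρv²S·CD = ½ × 0.825 × 46.8² × 14.6 × 0.08552 = 1130 N

D = 1130 N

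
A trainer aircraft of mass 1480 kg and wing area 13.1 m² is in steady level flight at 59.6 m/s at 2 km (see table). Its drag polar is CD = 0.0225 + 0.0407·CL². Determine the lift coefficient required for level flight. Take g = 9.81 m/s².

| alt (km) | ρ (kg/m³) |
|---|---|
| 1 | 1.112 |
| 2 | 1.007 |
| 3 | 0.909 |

At 2 km, from the table: ρ = 1.007 kg/m³.
Level flight ⇒ L = W = m·g = 1480 × 9.81 = 14519 N.
Dynamic pressure q = 0.5 × 1.007 × 59.6² = 1789 Pa.
Required CL = L/(qS) = 14519/(1789·13.1) = 0.6197.

CL = 0.62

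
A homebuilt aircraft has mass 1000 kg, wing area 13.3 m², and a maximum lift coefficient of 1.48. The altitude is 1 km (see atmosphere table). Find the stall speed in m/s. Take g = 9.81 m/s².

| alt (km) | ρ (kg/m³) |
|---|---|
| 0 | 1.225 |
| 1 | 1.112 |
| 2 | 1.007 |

V_stall = 29.9 m/s

At 1 km, from the table: ρ = 1.112 kg/m³.
At stall, lift equals weight: L = W = m·g = 1000 × 9.81 = 9810 N.
V_stall = √(2W/(ρ·S·CL,max)) = √(2 × 9810 / (1.112 × 13.3 × 1.48))
V_stall = √896.4 = 29.9 m/s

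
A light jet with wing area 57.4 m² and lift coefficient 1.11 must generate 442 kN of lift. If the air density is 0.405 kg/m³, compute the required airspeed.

L = ½ρv²S·CL ⇒ v = √(2L/(ρ·S·CL))
v = √(2 × 4.42×10^5 / (0.405 × 57.4 × 1.11)) = √34260 = 185 m/s

v = 185 m/s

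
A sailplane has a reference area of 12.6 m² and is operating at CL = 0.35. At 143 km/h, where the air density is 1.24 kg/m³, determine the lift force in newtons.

L = 4310 N

Convert speed: v = 143 km/h ÷ 3.6 = 39.72 m/s.
L = ½ρv²S·CL = ½ × 1.24 × 39.72² × 12.6 × 0.35 = 4310 N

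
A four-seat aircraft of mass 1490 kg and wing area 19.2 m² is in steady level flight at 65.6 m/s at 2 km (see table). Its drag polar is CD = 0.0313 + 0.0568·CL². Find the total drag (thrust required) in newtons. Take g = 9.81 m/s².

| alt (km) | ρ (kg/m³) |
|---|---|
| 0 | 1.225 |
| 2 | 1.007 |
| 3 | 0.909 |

At 2 km, from the table: ρ = 1.007 kg/m³.
Level flight ⇒ L = W = m·g = 1490 × 9.81 = 14617 N.
Dynamic pressure q = 0.5 × 1.007 × 65.6² = 2167 Pa.
CL = W/(q·S) = 14617 / (2167 × 19.2) = 0.3514.
CD = 0.0313 + 0.0568 × 0.3514² = 0.03831.
D = q·S·CD = 2167 × 19.2 × 0.03831 = 1594 N

D = 1590 N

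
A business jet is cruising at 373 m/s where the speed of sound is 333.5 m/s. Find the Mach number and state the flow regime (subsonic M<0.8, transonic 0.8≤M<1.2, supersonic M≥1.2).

M = v/a = 373 / 333.5 = 1.12
M = 1.12 → transonic.

M = 1.12 (transonic)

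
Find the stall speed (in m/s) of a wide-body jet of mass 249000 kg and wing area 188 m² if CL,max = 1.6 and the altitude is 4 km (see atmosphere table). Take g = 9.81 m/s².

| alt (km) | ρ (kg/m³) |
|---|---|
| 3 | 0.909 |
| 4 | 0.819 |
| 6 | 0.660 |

V_stall = 141 m/s

At 4 km, from the table: ρ = 0.819 kg/m³.
Weight W = mg = 249000 × 9.81 = 2.443×10^6 N.
V_stall = √(2W/(ρ·S·CL,max)) = √(2 × 2.443×10^6 / (0.819 × 188 × 1.6))
V_stall = √19830 = 141 m/s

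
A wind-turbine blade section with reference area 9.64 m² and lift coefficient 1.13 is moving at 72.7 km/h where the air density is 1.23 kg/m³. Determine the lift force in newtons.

L = 2730 N

Convert speed: v = 72.7 km/h ÷ 3.6 = 20.19 m/s.
L = ½ρv²S·CL = ½ × 1.23 × 20.19² × 9.64 × 1.13 = 2730 N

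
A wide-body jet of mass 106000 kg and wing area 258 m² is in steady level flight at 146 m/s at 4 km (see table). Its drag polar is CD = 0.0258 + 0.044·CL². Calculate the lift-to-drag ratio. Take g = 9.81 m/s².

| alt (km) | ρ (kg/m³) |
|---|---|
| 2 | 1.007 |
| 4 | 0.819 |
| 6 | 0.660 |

At 4 km, from the table: ρ = 0.819 kg/m³.
Level flight ⇒ L = W = m·g = 106000 × 9.81 = 1.0399×10^6 N.
q = ½ρv² = ½ × 0.819 × 146² = 8729 Pa.
CL = 2W/(ρv²S) = 2×1.0399×10^6/(0.819×146²×258) = 0.4617.
CD = 0.0258 + 0.044 × 0.4617² = 0.03518.
L/D = CL/CD = 0.4617 / 0.03518 = 13.1

L/D = 13.1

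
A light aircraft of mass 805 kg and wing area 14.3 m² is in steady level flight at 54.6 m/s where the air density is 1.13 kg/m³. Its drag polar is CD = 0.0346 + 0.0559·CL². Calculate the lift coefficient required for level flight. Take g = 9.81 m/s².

CL = 0.328

Weight W = mg = 805 × 9.81 = 7897.1 N; in level flight L = W.
Dynamic pressure q = 0.5 × 1.13 × 54.6² = 1684 Pa.
Required CL = L/(qS) = 7897.1/(1684·14.3) = 0.3279.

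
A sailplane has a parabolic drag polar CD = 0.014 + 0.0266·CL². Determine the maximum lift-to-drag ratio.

(L/D)max = 25.9

For CD = CD0 + K·CL², (L/D)max occurs at CL* = √(CD0/K) and equals 1/(2√(K·CD0)).
(L/D)max = 1/(2√(0.0266 × 0.014)) = 1/(2 × 0.0193) = 25.9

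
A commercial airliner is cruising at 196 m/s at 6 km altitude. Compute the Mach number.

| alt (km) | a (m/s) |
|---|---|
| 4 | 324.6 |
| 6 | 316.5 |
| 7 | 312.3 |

At 6 km, from the table: a = 316.5 m/s.
M = v/a = 196 / 316.5 = 0.619

M = 0.619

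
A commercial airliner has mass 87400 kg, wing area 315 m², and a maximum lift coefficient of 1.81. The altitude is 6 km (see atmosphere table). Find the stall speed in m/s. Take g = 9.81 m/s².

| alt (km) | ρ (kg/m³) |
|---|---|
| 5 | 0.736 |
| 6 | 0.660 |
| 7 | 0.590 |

V_stall = 67.5 m/s

At 6 km, from the table: ρ = 0.660 kg/m³.
Weight W = mg = 87400 × 9.81 = 8.574×10^5 N.
V_stall = √(2W/(ρ·S·CL,max)) = √(2 × 8.574×10^5 / (0.66 × 315 × 1.81))
V_stall = √4557 = 67.5 m/s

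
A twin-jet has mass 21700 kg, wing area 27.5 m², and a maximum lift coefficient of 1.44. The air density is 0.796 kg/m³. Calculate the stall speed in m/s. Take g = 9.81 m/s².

Weight W = mg = 21700 × 9.81 = 2.129×10^5 N.
V_stall = √(2W/(ρ·S·CL,max)) = √(2 × 2.129×10^5 / (0.796 × 27.5 × 1.44))
V_stall = √13510 = 116 m/s

V_stall = 116 m/s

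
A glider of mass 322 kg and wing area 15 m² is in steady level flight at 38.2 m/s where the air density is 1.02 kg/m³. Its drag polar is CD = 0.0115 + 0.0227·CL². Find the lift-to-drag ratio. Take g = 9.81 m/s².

In steady level flight, lift balances weight: W = mg = 322 × 9.81 = 3158.8 N.
Dynamic pressure q = 0.5 × 1.02 × 38.2² = 744.2 Pa.
Required CL = L/(qS) = 3158.8/(744.2·15) = 0.283.
CD = 0.0115 + 0.0227 × 0.283² = 0.01332.
L/D = CL/CD = 0.283 / 0.01332 = 21.2

L/D = 21.2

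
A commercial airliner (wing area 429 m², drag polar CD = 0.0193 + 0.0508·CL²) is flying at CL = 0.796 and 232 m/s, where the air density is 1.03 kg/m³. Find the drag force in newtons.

CD = 0.0193 + 0.0508 × 0.796² = 0.05149
D = ½ρv²S·CD = ½ × 1.03 × 232² × 429 × 0.05149 = 6.12×10^5 N

D = 6.12×10^5 N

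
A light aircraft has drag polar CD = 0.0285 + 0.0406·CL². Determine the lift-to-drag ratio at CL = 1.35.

L/D = 13.2

CD = 0.0285 + 0.0406 × 1.35² = 0.1025
L/D = CL/CD = 1.35 / 0.1025 = 13.2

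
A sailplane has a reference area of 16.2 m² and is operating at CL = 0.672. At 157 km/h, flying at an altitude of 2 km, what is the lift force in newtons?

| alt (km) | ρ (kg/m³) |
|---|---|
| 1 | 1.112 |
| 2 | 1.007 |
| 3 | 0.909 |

L = 10400 N

At 2 km, from the table: ρ = 1.007 kg/m³.
Convert speed: v = 157 km/h ÷ 3.6 = 43.61 m/s.
L = ½ρv²S·CL = ½ × 1.007 × 43.61² × 16.2 × 0.672 = 10400 N ≈ 10.4 kN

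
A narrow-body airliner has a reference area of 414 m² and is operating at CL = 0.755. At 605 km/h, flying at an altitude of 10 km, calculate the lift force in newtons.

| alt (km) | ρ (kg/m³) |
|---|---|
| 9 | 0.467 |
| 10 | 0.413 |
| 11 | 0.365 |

At 10 km, from the table: ρ = 0.413 kg/m³.
Convert speed: v = 605 km/h ÷ 3.6 = 168.1 m/s.
Dynamic pressure q = ½ρv² = ½ × 0.413 × 168.1² = 5832 Pa.
L = q·S·CL = 5832 × 414 × 0.755 = 1.82×10^6 N ≈ 1820 kN

L = 1.82×10^6 N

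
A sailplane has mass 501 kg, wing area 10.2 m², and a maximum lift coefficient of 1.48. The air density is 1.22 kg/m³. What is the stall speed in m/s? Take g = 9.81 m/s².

At stall, lift equals weight: L = W = m·g = 501 × 9.81 = 4915 N.
V_stall = √(2W/(ρ·S·CL,max)) = √(2 × 4915 / (1.22 × 10.2 × 1.48))
V_stall = √533.7 = 23.1 m/s

V_stall = 23.1 m/s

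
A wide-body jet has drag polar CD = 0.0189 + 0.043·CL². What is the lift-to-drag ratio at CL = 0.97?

CD = 0.0189 + 0.043 × 0.97² = 0.05936
L/D = CL/CD = 0.97 / 0.05936 = 16.3

L/D = 16.3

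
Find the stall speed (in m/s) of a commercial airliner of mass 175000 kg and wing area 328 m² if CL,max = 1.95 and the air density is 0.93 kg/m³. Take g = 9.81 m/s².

Stall occurs when L = W at CL,max. W = mg = 175000 × 9.81 = 1.717×10^6 N.
From L = ½ρV²S·CL,max = W: V_stall = √(2W/(ρSCL,max)) = √(2·1.717×10^6/(0.93·328·1.95))
V_stall = √5772 = 76 m/s

V_stall = 76 m/s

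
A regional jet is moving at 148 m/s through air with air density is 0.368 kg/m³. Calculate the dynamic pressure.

q = 4030 Pa

q = ½ρv² = ½ × 0.368 × 148² = 4030 Pa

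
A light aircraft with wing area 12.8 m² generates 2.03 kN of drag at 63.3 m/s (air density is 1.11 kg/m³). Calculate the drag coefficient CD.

CD = 0.0713

From D = ½ρv²S·CD, rearranging gives CD = 2D/(ρv²S).
CD = 2 × 2030 / (1.11 × 63.3² × 12.8) = 0.0713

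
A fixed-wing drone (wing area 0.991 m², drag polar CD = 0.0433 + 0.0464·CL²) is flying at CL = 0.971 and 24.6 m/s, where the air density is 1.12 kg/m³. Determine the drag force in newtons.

CD = 0.0433 + 0.0464 × 0.971² = 0.08705
D = ½ρv²S·CD = ½ × 1.12 × 24.6² × 0.991 × 0.08705 = 29.2 N

D = 29.2 N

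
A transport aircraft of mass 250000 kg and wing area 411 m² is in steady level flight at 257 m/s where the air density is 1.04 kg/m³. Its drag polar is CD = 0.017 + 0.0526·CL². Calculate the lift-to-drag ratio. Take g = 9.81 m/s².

L/D = 9.35

Weight W = mg = 250000 × 9.81 = 2.4525×10^6 N; in level flight L = W.
Dynamic pressure q = 0.5 × 1.04 × 257² = 34350 Pa.
CL = 2W/(ρv²S) = 2×2.4525×10^6/(1.04×257²×411) = 0.1737.
CD = 0.017 + 0.0526 × 0.1737² = 0.01859.
L/D = CL/CD = 0.1737 / 0.01859 = 9.35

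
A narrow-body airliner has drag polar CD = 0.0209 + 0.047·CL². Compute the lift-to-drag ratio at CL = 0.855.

CD = 0.0209 + 0.047 × 0.855² = 0.05526
L/D = CL/CD = 0.855 / 0.05526 = 15.5

L/D = 15.5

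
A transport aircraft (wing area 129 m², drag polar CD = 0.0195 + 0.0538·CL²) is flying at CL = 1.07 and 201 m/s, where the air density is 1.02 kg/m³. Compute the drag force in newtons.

CD = 0.0195 + 0.0538 × 1.07² = 0.0811
D = ½ρv²S·CD = ½ × 1.02 × 201² × 129 × 0.0811 = 2.16×10^5 N

D = 2.16×10^5 N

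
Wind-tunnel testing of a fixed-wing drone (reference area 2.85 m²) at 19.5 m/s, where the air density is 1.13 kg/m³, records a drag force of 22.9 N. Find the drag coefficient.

From D = ½ρv²S·CD, rearranging gives CD = 2D/(ρv²S).
CD = 2 × 22.9 / (1.13 × 19.5² × 2.85) = 0.0374

CD = 0.0374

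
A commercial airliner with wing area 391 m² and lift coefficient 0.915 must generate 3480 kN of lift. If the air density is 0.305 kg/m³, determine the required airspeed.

L = ½ρv²S·CL ⇒ v = √(2L/(ρ·S·CL))
v = √(2 × 3.48×10^6 / (0.305 × 391 × 0.915)) = √63780 = 253 m/s

v = 253 m/s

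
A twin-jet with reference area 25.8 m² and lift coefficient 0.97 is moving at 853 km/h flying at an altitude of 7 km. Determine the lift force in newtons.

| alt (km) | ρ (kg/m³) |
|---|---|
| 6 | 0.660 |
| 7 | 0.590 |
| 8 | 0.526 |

At 7 km, from the table: ρ = 0.590 kg/m³.
Convert speed: v = 853 km/h ÷ 3.6 = 236.9 m/s.
L = ½ρv²S·CL = ½ × 0.59 × 236.9² × 25.8 × 0.97 = 4.14×10^5 N ≈ 414 kN

L = 4.14×10^5 N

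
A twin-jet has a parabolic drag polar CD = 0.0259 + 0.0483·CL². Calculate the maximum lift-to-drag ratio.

(L/D)max = 14.1

For CD = CD0 + K·CL², (L/D)max occurs at CL* = √(CD0/K) and equals 1/(2√(K·CD0)).
(L/D)max = 1/(2√(0.0483 × 0.0259)) = 1/(2 × 0.03537) = 14.1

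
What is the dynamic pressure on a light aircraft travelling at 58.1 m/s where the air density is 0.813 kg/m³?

q = 1370 Pa

q = ½ρv² = ½ × 0.813 × 58.1² = 1370 Pa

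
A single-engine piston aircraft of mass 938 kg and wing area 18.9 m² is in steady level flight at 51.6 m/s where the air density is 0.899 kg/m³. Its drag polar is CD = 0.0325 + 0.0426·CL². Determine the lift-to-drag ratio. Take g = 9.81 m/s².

L/D = 10.3

Weight W = mg = 938 × 9.81 = 9201.8 N; in level flight L = W.
Dynamic pressure q = 0.5 × 0.899 × 51.6² = 1197 Pa.
CL = 2W/(ρv²S) = 2×9201.8/(0.899×51.6²×18.9) = 0.4068.
CD = 0.0325 + 0.0426 × 0.4068² = 0.03955.
L/D = CL/CD = 0.4068 / 0.03955 = 10.3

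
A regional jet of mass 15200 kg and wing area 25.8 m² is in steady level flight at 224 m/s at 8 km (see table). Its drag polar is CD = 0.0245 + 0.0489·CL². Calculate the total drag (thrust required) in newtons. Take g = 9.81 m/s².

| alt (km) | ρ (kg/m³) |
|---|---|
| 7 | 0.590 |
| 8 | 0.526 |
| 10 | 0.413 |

D = 11500 N

At 8 km, from the table: ρ = 0.526 kg/m³.
In steady level flight, lift balances weight: W = mg = 15200 × 9.81 = 1.4911×10^5 N.
q = ½ρv² = ½ × 0.526 × 224² = 13200 Pa.
CL = 2W/(ρv²S) = 2×1.4911×10^5/(0.526×224²×25.8) = 0.438.
CD = 0.0245 + 0.0489 × 0.438² = 0.03388.
D = q·S·CD = 13200 × 25.8 × 0.03388 = 11530 N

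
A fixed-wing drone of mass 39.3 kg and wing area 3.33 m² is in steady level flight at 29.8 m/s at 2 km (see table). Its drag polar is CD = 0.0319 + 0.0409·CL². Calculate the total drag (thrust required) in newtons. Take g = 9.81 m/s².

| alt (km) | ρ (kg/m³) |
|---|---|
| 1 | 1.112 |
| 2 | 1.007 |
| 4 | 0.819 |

At 2 km, from the table: ρ = 1.007 kg/m³.
Weight W = mg = 39.3 × 9.81 = 385.53 N; in level flight L = W.
Dynamic pressure q = 0.5 × 1.007 × 29.8² = 447.1 Pa.
CL = 2W/(ρv²S) = 2×385.53/(1.007×29.8²×3.33) = 0.2589.
CD = 0.0319 + 0.0409 × 0.2589² = 0.03464.
D = q·S·CD = 447.1 × 3.33 × 0.03464 = 51.58 N

D = 51.6 N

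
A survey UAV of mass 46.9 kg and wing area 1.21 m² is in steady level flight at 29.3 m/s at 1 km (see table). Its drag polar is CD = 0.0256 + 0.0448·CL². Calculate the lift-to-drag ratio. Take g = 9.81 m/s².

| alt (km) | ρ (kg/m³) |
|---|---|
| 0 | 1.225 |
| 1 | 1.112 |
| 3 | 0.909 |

At 1 km, from the table: ρ = 1.112 kg/m³.
Level flight ⇒ L = W = m·g = 46.9 × 9.81 = 460.09 N.
Dynamic pressure q = 0.5 × 1.112 × 29.3² = 477.3 Pa.
CL = W/(q·S) = 460.09 / (477.3 × 1.21) = 0.7966.
CD = 0.0256 + 0.0448 × 0.7966² = 0.05403.
L/D = CL/CD = 0.7966 / 0.05403 = 14.7

L/D = 14.7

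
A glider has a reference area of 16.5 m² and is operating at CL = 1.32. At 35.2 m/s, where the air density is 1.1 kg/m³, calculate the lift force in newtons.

L = 14800 N

Dynamic pressure q = ½ρv² = ½ × 1.1 × 35.2² = 681.5 Pa.
L = q·S·CL = 681.5 × 16.5 × 1.32 = 14800 N ≈ 14.8 kN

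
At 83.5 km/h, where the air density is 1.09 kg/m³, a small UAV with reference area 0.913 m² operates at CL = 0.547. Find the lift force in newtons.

Convert speed: v = 83.5 km/h ÷ 3.6 = 23.19 m/s.
L = ½ρv²S·CL = ½ × 1.09 × 23.19² × 0.913 × 0.547 = 146 N

L = 146 N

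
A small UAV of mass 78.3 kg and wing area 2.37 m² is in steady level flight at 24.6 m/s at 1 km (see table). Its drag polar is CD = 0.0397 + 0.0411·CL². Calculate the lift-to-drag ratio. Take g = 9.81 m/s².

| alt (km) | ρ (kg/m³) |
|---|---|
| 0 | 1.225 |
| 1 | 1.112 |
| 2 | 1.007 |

L/D = 12.4

At 1 km, from the table: ρ = 1.112 kg/m³.
Weight W = mg = 78.3 × 9.81 = 768.12 N; in level flight L = W.
Dynamic pressure q = 0.5 × 1.112 × 24.6² = 336.5 Pa.
CL = 2W/(ρv²S) = 2×768.12/(1.112×24.6²×2.37) = 0.9632.
CD = 0.0397 + 0.0411 × 0.9632² = 0.07783.
L/D = CL/CD = 0.9632 / 0.07783 = 12.4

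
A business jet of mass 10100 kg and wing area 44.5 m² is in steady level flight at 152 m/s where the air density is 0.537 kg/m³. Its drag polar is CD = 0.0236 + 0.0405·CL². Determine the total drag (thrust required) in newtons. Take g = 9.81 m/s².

Level flight ⇒ L = W = m·g = 10100 × 9.81 = 99081 N.
Dynamic pressure q = 0.5 × 0.537 × 152² = 6203 Pa.
CL = W/(q·S) = 99081 / (6203 × 44.5) = 0.3589.
CD = 0.0236 + 0.0405 × 0.3589² = 0.02882.
D = q·S·CD = 6203 × 44.5 × 0.02882 = 7955 N

D = 7960 N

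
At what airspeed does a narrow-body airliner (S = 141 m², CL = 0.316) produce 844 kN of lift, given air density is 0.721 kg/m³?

L = ½ρv²S·CL ⇒ v = √(2L/(ρ·S·CL))
v = √(2 × 8.44×10^5 / (0.721 × 141 × 0.316)) = √52540 = 229 m/s

v = 229 m/s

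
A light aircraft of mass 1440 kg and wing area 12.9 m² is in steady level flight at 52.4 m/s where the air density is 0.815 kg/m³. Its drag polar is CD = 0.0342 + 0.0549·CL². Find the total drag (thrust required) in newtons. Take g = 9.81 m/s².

In steady level flight, lift balances weight: W = mg = 1440 × 9.81 = 14126 N.
Dynamic pressure q = 0.5 × 0.815 × 52.4² = 1119 Pa.
Required CL = L/(qS) = 14126/(1119·12.9) = 0.9787.
CD = 0.0342 + 0.0549 × 0.9787² = 0.08679.
D = q·S·CD = 1119 × 12.9 × 0.08679 = 1253 N

D = 1250 N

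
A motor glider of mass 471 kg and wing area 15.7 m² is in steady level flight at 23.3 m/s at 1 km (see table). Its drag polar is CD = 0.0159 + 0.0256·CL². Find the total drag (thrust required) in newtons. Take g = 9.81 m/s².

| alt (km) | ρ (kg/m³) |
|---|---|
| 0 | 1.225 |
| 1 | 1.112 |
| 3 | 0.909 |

D = 191 N

At 1 km, from the table: ρ = 1.112 kg/m³.
Level flight ⇒ L = W = m·g = 471 × 9.81 = 4620.5 N.
q = ½ρv² = ½ × 1.112 × 23.3² = 301.8 Pa.
Required CL = L/(qS) = 4620.5/(301.8·15.7) = 0.975.
CD = 0.0159 + 0.0256 × 0.975² = 0.04024.
D = q·S·CD = 301.8 × 15.7 × 0.04024 = 190.7 N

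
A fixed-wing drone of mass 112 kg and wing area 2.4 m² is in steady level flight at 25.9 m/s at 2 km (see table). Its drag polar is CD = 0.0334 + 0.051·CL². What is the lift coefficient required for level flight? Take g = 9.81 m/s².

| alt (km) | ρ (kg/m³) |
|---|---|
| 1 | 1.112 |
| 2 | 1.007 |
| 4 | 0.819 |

CL = 1.36

At 2 km, from the table: ρ = 1.007 kg/m³.
Level flight ⇒ L = W = m·g = 112 × 9.81 = 1098.7 N.
Dynamic pressure q = 0.5 × 1.007 × 25.9² = 337.8 Pa.
CL = 2W/(ρv²S) = 2×1098.7/(1.007×25.9²×2.4) = 1.355.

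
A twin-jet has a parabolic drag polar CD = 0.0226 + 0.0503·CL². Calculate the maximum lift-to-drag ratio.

For CD = CD0 + K·CL², (L/D)max occurs at CL* = √(CD0/K) and equals 1/(2√(K·CD0)).
(L/D)max = 1/(2√(0.0503 × 0.0226)) = 1/(2 × 0.03372) = 14.8

(L/D)max = 14.8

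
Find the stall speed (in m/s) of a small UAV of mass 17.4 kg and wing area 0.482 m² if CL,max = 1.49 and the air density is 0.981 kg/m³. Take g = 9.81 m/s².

Stall occurs when L = W at CL,max. W = mg = 17.4 × 9.81 = 170.7 N.
From L = ½ρV²S·CL,max = W: V_stall = √(2W/(ρSCL,max)) = √(2·170.7/(0.981·0.482·1.49))
V_stall = √484.6 = 22 m/s

V_stall = 22 m/s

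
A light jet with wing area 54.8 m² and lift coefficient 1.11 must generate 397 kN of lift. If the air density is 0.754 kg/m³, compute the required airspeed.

L = ½ρv²S·CL ⇒ v = √(2L/(ρ·S·CL))
v = √(2 × 3.97×10^5 / (0.754 × 54.8 × 1.11)) = √17310 = 132 m/s

v = 132 m/s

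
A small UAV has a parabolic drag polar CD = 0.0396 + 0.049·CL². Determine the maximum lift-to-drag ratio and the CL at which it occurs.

(L/D)max = 11.4, at CL = 0.899

For CD = CD0 + K·CL², (L/D)max occurs at CL* = √(CD0/K) and equals 1/(2√(K·CD0)).
(L/D)max = 1/(2√(0.049 × 0.0396)) = 1/(2 × 0.04405) = 11.4
CL* = √(0.0396/0.049) = 0.899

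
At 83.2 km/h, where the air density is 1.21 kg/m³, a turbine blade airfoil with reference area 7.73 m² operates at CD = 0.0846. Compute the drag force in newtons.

D = 211 N

Convert speed: v = 83.2 km/h ÷ 3.6 = 23.11 m/s.
D = ½ρv²S·CD = ½ × 1.21 × 23.11² × 7.73 × 0.0846 = 211 N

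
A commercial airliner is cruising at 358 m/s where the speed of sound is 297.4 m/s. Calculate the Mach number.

M = 1.2

M = v/a = 358 / 297.4 = 1.2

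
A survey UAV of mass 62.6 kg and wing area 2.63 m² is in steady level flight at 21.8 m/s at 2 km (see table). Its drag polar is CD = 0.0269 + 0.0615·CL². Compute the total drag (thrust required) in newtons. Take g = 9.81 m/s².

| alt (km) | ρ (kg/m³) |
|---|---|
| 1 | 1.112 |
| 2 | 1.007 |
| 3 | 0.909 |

D = 53.8 N

At 2 km, from the table: ρ = 1.007 kg/m³.
Weight W = mg = 62.6 × 9.81 = 614.11 N; in level flight L = W.
Dynamic pressure q = 0.5 × 1.007 × 21.8² = 239.3 Pa.
CL = 2W/(ρv²S) = 2×614.11/(1.007×21.8²×2.63) = 0.9758.
CD = 0.0269 + 0.0615 × 0.9758² = 0.08546.
D = q·S·CD = 239.3 × 2.63 × 0.08546 = 53.78 N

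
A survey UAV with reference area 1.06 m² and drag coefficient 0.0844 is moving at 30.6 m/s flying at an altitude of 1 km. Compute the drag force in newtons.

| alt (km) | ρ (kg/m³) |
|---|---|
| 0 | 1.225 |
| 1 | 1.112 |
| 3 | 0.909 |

D = 46.6 N

At 1 km, from the table: ρ = 1.112 kg/m³.
Dynamic pressure q = ½ρv² = ½ × 1.112 × 30.6² = 520.6 Pa.
D = q·S·CD = 520.6 × 1.06 × 0.0844 = 46.6 N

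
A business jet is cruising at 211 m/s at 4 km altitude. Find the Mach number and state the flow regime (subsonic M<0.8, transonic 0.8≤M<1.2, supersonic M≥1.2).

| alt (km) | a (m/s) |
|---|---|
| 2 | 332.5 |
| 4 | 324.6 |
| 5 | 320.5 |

M = 0.65 (subsonic)

At 4 km, from the table: a = 324.6 m/s.
M = v/a = 211 / 324.6 = 0.65
M = 0.65 → subsonic.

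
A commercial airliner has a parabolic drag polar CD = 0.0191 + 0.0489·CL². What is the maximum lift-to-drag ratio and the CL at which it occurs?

(L/D)max = 16.4, at CL = 0.625

For CD = CD0 + K·CL², (L/D)max occurs at CL* = √(CD0/K) and equals 1/(2√(K·CD0)).
(L/D)max = 1/(2√(0.0489 × 0.0191)) = 1/(2 × 0.03056) = 16.4
CL* = √(0.0191/0.0489) = 0.625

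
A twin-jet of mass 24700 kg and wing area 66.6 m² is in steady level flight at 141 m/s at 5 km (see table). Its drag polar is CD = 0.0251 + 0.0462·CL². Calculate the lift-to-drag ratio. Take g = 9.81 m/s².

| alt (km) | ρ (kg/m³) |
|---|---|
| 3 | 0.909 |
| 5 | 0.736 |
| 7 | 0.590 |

At 5 km, from the table: ρ = 0.736 kg/m³.
In steady level flight, lift balances weight: W = mg = 24700 × 9.81 = 2.4231×10^5 N.
q = ½ρv² = ½ × 0.736 × 141² = 7316 Pa.
CL = 2W/(ρv²S) = 2×2.4231×10^5/(0.736×141²×66.6) = 0.4973.
CD = 0.0251 + 0.0462 × 0.4973² = 0.03652.
L/D = CL/CD = 0.4973 / 0.03652 = 13.6

L/D = 13.6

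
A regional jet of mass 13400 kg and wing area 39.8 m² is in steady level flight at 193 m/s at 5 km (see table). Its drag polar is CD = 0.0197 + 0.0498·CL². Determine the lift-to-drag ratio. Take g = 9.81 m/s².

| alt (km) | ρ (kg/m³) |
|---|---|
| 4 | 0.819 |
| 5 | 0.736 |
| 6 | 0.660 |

L/D = 10.7

At 5 km, from the table: ρ = 0.736 kg/m³.
Weight W = mg = 13400 × 9.81 = 1.3145×10^5 N; in level flight L = W.
q = ½ρv² = ½ × 0.736 × 193² = 13710 Pa.
CL = W/(q·S) = 1.3145×10^5 / (13710 × 39.8) = 0.241.
CD = 0.0197 + 0.0498 × 0.241² = 0.02259.
L/D = CL/CD = 0.241 / 0.02259 = 10.7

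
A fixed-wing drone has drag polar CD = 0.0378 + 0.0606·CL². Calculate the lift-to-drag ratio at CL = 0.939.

CD = 0.0378 + 0.0606 × 0.939² = 0.09123
L/D = CL/CD = 0.939 / 0.09123 = 10.3

L/D = 10.3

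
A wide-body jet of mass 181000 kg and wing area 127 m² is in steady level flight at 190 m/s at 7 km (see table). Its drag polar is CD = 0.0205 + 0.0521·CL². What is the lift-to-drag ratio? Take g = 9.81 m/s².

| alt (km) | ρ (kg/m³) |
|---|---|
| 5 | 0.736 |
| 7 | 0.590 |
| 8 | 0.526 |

At 7 km, from the table: ρ = 0.590 kg/m³.
Weight W = mg = 181000 × 9.81 = 1.7756×10^6 N; in level flight L = W.
q = ½ρv² = ½ × 0.59 × 190² = 10650 Pa.
CL = 2W/(ρv²S) = 2×1.7756×10^6/(0.59×190²×127) = 1.313.
CD = 0.0205 + 0.0521 × 1.313² = 0.1103.
L/D = CL/CD = 1.313 / 0.1103 = 11.9

L/D = 11.9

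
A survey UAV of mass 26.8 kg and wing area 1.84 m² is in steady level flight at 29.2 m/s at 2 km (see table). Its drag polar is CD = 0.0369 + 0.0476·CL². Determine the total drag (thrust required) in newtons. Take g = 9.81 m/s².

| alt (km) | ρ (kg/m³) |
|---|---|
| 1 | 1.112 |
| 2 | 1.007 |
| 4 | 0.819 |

D = 33.3 N

At 2 km, from the table: ρ = 1.007 kg/m³.
Weight W = mg = 26.8 × 9.81 = 262.91 N; in level flight L = W.
q = ½ρv² = ½ × 1.007 × 29.2² = 429.3 Pa.
CL = 2W/(ρv²S) = 2×262.91/(1.007×29.2²×1.84) = 0.3328.
CD = 0.0369 + 0.0476 × 0.3328² = 0.04217.
D = q·S·CD = 429.3 × 1.84 × 0.04217 = 33.31 N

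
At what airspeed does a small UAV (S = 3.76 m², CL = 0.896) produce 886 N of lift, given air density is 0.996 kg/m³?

L = ½ρv²S·CL ⇒ v = √(2L/(ρ·S·CL))
v = √(2 × 886 / (0.996 × 3.76 × 0.896)) = √528.1 = 23 m/s

v = 23 m/s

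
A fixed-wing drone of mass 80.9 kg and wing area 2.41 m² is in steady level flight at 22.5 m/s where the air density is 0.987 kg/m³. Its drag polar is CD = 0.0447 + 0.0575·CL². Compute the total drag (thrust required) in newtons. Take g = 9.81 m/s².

Level flight ⇒ L = W = m·g = 80.9 × 9.81 = 793.63 N.
q = ½ρv² = ½ × 0.987 × 22.5² = 249.8 Pa.
CL = W/(q·S) = 793.63 / (249.8 × 2.41) = 1.318.
CD = 0.0447 + 0.0575 × 1.318² = 0.1446.
D = q·S·CD = 249.8 × 2.41 × 0.1446 = 87.06 N

D = 87.1 N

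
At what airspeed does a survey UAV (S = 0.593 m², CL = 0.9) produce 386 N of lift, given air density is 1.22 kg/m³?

L = ½ρv²S·CL ⇒ v = √(2L/(ρ·S·CL))
v = √(2 × 386 / (1.22 × 0.593 × 0.9)) = √1186 = 34.4 m/s

v = 34.4 m/s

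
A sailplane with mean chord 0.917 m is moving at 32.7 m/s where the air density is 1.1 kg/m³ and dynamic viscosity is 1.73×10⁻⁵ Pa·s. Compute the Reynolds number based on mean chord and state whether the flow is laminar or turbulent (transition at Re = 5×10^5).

Re = ρ·v·c/μ = 1.1 × 32.7 × 0.917 / (1.73×10⁻⁵) = 1.91×10^6
Since 1.91×10^6 > 5×10^5, the flow is turbulent.

Re = 1.91×10^6 (turbulent)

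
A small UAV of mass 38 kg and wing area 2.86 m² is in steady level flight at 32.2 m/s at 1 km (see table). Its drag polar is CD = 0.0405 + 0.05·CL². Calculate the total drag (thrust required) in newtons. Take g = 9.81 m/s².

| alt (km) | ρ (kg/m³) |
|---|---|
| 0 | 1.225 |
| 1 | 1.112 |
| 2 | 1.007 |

At 1 km, from the table: ρ = 1.112 kg/m³.
Level flight ⇒ L = W = m·g = 38 × 9.81 = 372.78 N.
Dynamic pressure q = 0.5 × 1.112 × 32.2² = 576.5 Pa.
CL = W/(q·S) = 372.78 / (576.5 × 2.86) = 0.2261.
CD = 0.0405 + 0.05 × 0.2261² = 0.04306.
D = q·S·CD = 576.5 × 2.86 × 0.04306 = 70.99 N

D = 71 N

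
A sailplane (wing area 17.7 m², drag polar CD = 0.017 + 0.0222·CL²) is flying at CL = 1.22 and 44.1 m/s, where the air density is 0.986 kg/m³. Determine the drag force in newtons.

CD = 0.017 + 0.0222 × 1.22² = 0.05004
D = ½ρv²S·CD = ½ × 0.986 × 44.1² × 17.7 × 0.05004 = 849 N

D = 849 N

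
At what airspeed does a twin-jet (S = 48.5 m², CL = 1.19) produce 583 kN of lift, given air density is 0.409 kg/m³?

L = ½ρv²S·CL ⇒ v = √(2L/(ρ·S·CL))
v = √(2 × 5.83×10^5 / (0.409 × 48.5 × 1.19)) = √49400 = 222 m/s

v = 222 m/s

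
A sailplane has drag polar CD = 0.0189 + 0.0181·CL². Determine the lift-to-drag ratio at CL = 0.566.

L/D = 22.9

CD = 0.0189 + 0.0181 × 0.566² = 0.0247
L/D = CL/CD = 0.566 / 0.0247 = 22.9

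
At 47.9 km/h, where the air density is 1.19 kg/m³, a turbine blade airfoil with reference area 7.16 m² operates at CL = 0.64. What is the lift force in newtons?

Convert speed: v = 47.9 km/h ÷ 3.6 = 13.31 m/s.
L = ½ρv²S·CL = ½ × 1.19 × 13.31² × 7.16 × 0.64 = 483 N

L = 483 N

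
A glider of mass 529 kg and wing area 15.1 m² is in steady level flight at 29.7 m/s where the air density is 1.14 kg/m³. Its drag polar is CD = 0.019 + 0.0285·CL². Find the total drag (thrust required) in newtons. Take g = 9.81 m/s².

In steady level flight, lift balances weight: W = mg = 529 × 9.81 = 5189.5 N.
q = ½ρv² = ½ × 1.14 × 29.7² = 502.8 Pa.
CL = W/(q·S) = 5189.5 / (502.8 × 15.1) = 0.6835.
CD = 0.019 + 0.0285 × 0.6835² = 0.03232.
D = q·S·CD = 502.8 × 15.1 × 0.03232 = 245.3 N

D = 245 N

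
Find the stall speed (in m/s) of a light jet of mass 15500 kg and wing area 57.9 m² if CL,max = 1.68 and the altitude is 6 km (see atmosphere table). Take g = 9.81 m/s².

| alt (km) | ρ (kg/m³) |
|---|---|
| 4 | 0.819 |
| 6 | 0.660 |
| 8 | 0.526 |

At 6 km, from the table: ρ = 0.660 kg/m³.
At stall, lift equals weight: L = W = m·g = 15500 × 9.81 = 1.521×10^5 N.
From L = ½ρV²S·CL,max = W: V_stall = √(2W/(ρSCL,max)) = √(2·1.521×10^5/(0.66·57.9·1.68))
V_stall = √4737 = 68.8 m/s

V_stall = 68.8 m/s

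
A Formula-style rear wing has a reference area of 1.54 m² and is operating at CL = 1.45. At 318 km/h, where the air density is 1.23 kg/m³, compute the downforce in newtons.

Convert speed: v = 318 km/h ÷ 3.6 = 88.33 m/s.
Dynamic pressure q = ½ρv² = ½ × 1.23 × 88.33² = 4799 Pa.
L = q·S·CL = 4799 × 1.54 × 1.45 = 10700 N ≈ 10.7 kN

L = 10700 N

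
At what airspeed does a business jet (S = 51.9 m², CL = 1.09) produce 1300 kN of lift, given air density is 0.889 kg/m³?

L = ½ρv²S·CL ⇒ v = √(2L/(ρ·S·CL))
v = √(2 × 1.3×10^6 / (0.889 × 51.9 × 1.09)) = √51700 = 227 m/s

v = 227 m/s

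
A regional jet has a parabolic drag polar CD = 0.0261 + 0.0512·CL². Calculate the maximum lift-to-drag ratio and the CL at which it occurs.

(L/D)max = 13.7, at CL = 0.714

For CD = CD0 + K·CL², (L/D)max occurs at CL* = √(CD0/K) and equals 1/(2√(K·CD0)).
(L/D)max = 1/(2√(0.0512 × 0.0261)) = 1/(2 × 0.03656) = 13.7
CL* = √(0.0261/0.0512) = 0.714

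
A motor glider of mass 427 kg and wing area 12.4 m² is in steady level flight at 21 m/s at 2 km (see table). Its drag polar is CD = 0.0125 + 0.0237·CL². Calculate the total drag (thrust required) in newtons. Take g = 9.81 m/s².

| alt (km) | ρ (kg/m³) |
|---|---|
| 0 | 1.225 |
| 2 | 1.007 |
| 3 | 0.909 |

At 2 km, from the table: ρ = 1.007 kg/m³.
Weight W = mg = 427 × 9.81 = 4188.9 N; in level flight L = W.
Dynamic pressure q = 0.5 × 1.007 × 21² = 222 Pa.
CL = 2W/(ρv²S) = 2×4188.9/(1.007×21²×12.4) = 1.521.
CD = 0.0125 + 0.0237 × 1.521² = 0.06736.
D = q·S·CD = 222 × 12.4 × 0.06736 = 185.5 N

D = 185 N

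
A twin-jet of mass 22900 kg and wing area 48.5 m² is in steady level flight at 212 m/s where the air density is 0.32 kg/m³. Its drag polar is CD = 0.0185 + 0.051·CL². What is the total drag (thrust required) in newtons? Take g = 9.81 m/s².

Weight W = mg = 22900 × 9.81 = 2.2465×10^5 N; in level flight L = W.
q = ½ρv² = ½ × 0.32 × 212² = 7191 Pa.
Required CL = L/(qS) = 2.2465×10^5/(7191·48.5) = 0.6441.
CD = 0.0185 + 0.051 × 0.6441² = 0.03966.
D = q·S·CD = 7191 × 48.5 × 0.03966 = 13830 N

D = 13800 N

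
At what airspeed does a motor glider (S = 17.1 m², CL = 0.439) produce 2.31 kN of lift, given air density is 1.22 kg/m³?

v = 22.5 m/s

L = ½ρv²S·CL ⇒ v = √(2L/(ρ·S·CL))
v = √(2 × 2310 / (1.22 × 17.1 × 0.439)) = √504.5 = 22.5 m/s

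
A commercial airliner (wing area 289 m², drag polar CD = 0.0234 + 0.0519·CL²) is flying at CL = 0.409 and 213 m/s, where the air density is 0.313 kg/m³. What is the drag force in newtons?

CD = 0.0234 + 0.0519 × 0.409² = 0.03208
D = ½ρv²S·CD = ½ × 0.313 × 213² × 289 × 0.03208 = 65800 N

D = 65800 N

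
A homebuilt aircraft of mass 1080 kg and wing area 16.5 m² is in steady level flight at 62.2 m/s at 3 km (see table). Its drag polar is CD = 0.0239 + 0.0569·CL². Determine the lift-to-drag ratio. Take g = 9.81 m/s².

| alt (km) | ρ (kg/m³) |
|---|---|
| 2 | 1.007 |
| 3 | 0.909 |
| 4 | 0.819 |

L/D = 11.6

At 3 km, from the table: ρ = 0.909 kg/m³.
Level flight ⇒ L = W = m·g = 1080 × 9.81 = 10595 N.
Dynamic pressure q = 0.5 × 0.909 × 62.2² = 1758 Pa.
CL = W/(q·S) = 10595 / (1758 × 16.5) = 0.3652.
CD = 0.0239 + 0.0569 × 0.3652² = 0.03149.
L/D = CL/CD = 0.3652 / 0.03149 = 11.6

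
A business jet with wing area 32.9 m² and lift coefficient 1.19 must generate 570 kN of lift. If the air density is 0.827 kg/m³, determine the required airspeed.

v = 188 m/s

L = ½ρv²S·CL ⇒ v = √(2L/(ρ·S·CL))
v = √(2 × 5.7×10^5 / (0.827 × 32.9 × 1.19)) = √35210 = 188 m/s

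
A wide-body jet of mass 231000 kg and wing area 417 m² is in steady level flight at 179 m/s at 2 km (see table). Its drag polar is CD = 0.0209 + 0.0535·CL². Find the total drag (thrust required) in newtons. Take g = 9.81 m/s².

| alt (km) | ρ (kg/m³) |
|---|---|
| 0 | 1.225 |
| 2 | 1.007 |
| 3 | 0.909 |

D = 1.81×10^5 N

At 2 km, from the table: ρ = 1.007 kg/m³.
In steady level flight, lift balances weight: W = mg = 231000 × 9.81 = 2.2661×10^6 N.
q = ½ρv² = ½ × 1.007 × 179² = 16130 Pa.
Required CL = L/(qS) = 2.2661×10^6/(16130·417) = 0.3369.
CD = 0.0209 + 0.0535 × 0.3369² = 0.02697.
D = q·S·CD = 16130 × 417 × 0.02697 = 1.814×10^5 N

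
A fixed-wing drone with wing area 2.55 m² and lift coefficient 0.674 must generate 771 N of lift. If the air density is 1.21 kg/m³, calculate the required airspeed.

L = ½ρv²S·CL ⇒ v = √(2L/(ρ·S·CL))
v = √(2 × 771 / (1.21 × 2.55 × 0.674)) = √741.5 = 27.2 m/s

v = 27.2 m/s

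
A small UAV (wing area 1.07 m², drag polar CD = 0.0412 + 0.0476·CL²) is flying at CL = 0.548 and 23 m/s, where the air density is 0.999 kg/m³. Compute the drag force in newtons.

CD = 0.0412 + 0.0476 × 0.548² = 0.05549
D = ½ρv²S·CD = ½ × 0.999 × 23² × 1.07 × 0.05549 = 15.7 N

D = 15.7 N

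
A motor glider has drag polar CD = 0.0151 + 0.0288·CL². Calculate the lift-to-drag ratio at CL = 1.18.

CD = 0.0151 + 0.0288 × 1.18² = 0.0552
L/D = CL/CD = 1.18 / 0.0552 = 21.4

L/D = 21.4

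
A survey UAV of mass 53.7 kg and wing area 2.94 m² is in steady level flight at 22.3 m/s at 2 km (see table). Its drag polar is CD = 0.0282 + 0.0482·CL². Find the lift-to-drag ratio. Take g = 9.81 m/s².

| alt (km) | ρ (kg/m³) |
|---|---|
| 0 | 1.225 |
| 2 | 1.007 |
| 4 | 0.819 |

L/D = 13.5

At 2 km, from the table: ρ = 1.007 kg/m³.
Level flight ⇒ L = W = m·g = 53.7 × 9.81 = 526.8 N.
Dynamic pressure q = 0.5 × 1.007 × 22.3² = 250.4 Pa.
Required CL = L/(qS) = 526.8/(250.4·2.94) = 0.7156.
CD = 0.0282 + 0.0482 × 0.7156² = 0.05288.
L/D = CL/CD = 0.7156 / 0.05288 = 13.5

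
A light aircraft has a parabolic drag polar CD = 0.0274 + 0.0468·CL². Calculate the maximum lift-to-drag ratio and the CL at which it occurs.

(L/D)max = 14, at CL = 0.765

For CD = CD0 + K·CL², (L/D)max occurs at CL* = √(CD0/K) and equals 1/(2√(K·CD0)).
(L/D)max = 1/(2√(0.0468 × 0.0274)) = 1/(2 × 0.03581) = 14
CL* = √(0.0274/0.0468) = 0.765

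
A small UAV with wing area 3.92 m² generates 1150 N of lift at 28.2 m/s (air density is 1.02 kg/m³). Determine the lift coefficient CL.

CL = 0.723

From L = ½ρv²S·CL, rearranging gives CL = 2L/(ρv²S).
CL = 2 × 1150 / (1.02 × 28.2² × 3.92) = 0.723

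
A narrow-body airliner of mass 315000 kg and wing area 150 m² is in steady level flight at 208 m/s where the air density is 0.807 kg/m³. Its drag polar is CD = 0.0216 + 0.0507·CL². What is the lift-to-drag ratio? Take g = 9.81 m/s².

In steady level flight, lift balances weight: W = mg = 315000 × 9.81 = 3.0902×10^6 N.
Dynamic pressure q = 0.5 × 0.807 × 208² = 17460 Pa.
CL = 2W/(ρv²S) = 2×3.0902×10^6/(0.807×208²×150) = 1.18.
CD = 0.0216 + 0.0507 × 1.18² = 0.09221.
L/D = CL/CD = 1.18 / 0.09221 = 12.8

L/D = 12.8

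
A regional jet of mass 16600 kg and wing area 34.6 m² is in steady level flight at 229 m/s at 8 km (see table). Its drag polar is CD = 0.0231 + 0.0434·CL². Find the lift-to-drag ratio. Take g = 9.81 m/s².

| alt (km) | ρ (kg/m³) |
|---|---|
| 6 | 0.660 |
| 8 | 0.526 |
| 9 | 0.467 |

L/D = 12.1

At 8 km, from the table: ρ = 0.526 kg/m³.
In steady level flight, lift balances weight: W = mg = 16600 × 9.81 = 1.6285×10^5 N.
Dynamic pressure q = 0.5 × 0.526 × 229² = 13790 Pa.
CL = 2W/(ρv²S) = 2×1.6285×10^5/(0.526×229²×34.6) = 0.3413.
CD = 0.0231 + 0.0434 × 0.3413² = 0.02815.
L/D = CL/CD = 0.3413 / 0.02815 = 12.1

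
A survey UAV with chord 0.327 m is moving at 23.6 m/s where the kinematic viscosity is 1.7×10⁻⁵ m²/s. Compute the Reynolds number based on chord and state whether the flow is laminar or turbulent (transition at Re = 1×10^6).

Re = 4.54×10^5 (laminar)

Re = v·c/ν = 23.6 × 0.327 / (1.7×10⁻⁵) = 4.54×10^5
Since 4.54×10^5 < 1×10^6, the flow is laminar.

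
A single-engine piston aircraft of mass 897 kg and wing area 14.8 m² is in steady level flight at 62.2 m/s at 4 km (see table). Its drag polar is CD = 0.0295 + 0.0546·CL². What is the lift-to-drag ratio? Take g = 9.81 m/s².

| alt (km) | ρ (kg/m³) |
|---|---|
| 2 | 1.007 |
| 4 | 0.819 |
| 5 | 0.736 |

L/D = 10.1

At 4 km, from the table: ρ = 0.819 kg/m³.
In steady level flight, lift balances weight: W = mg = 897 × 9.81 = 8799.6 N.
Dynamic pressure q = 0.5 × 0.819 × 62.2² = 1584 Pa.
CL = W/(q·S) = 8799.6 / (1584 × 14.8) = 0.3753.
CD = 0.0295 + 0.0546 × 0.3753² = 0.03719.
L/D = CL/CD = 0.3753 / 0.03719 = 10.1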